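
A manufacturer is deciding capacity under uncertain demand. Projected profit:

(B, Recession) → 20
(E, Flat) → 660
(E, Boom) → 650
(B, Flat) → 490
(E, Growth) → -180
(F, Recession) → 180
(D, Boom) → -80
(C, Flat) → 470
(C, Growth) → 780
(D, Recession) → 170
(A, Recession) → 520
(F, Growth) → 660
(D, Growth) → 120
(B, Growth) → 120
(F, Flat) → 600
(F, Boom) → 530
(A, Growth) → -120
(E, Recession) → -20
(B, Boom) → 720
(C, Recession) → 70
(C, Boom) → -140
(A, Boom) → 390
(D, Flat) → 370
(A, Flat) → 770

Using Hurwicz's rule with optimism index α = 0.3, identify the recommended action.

A: 0.3·770 + 0.7·(-120) = 147
B: 0.3·720 + 0.7·20 = 230
C: 0.3·780 + 0.7·(-140) = 136
D: 0.3·370 + 0.7·(-80) = 55
E: 0.3·660 + 0.7·(-180) = 72
F: 0.3·660 + 0.7·180 = 324
Highest Hurwicz score = 324 → F.

F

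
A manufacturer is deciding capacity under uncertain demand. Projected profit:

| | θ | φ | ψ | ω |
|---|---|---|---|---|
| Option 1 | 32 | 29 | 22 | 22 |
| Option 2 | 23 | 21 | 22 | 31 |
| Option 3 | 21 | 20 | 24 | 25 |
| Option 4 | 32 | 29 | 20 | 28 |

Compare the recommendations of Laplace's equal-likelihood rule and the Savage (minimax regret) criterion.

laplace → Option 4; minimax regret → Option 4 (agree)

Row averages: Option 1=26.25, Option 2=24.25, Option 3=22.5, Option 4=27.25
Highest average = 27.25 → Option 4.
Column bests: θ=32, φ=29, ψ=24, ω=31.
Option 1 regrets: 0, 0, 2, 9 → max 9
Option 2 regrets: 9, 8, 2, 0 → max 9
Option 3 regrets: 11, 9, 0, 6 → max 11
Option 4 regrets: 0, 0, 4, 3 → max 4
Smallest max regret = 4 → Option 4.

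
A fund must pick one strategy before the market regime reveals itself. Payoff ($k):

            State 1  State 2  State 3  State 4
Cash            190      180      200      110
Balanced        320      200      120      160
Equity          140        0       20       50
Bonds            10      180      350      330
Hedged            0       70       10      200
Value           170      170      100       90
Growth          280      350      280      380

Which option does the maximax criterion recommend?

Growth

Row maxima: Cash=200, Balanced=320, Equity=140, Bonds=350, Hedged=200, Value=170, Growth=380
Best best-case = 380 → Growth.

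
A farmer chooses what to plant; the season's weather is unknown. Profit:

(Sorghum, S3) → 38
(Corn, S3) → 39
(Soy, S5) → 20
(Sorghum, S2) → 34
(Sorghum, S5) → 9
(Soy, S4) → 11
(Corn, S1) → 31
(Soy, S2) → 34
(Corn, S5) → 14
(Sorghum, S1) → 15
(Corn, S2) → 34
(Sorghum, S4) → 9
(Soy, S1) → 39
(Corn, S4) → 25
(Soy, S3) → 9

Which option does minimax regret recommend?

Corn

Column bests: S1=39, S2=34, S3=39, S4=25, S5=20.
Sorghum regrets: 24, 0, 1, 16, 11 → max 24
Corn regrets: 8, 0, 0, 0, 6 → max 8
Soy regrets: 0, 0, 30, 14, 0 → max 30
Smallest max regret = 8 → Corn.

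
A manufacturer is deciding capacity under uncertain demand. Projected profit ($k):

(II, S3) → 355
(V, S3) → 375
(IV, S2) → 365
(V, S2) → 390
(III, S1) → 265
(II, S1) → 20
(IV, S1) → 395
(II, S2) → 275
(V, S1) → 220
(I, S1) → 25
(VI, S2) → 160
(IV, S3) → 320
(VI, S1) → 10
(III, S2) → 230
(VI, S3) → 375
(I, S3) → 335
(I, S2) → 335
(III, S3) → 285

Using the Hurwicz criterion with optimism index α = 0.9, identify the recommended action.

I: 0.9·335 + 0.1·25 = 304
II: 0.9·355 + 0.1·20 = 321.5
III: 0.9·285 + 0.1·230 = 279.5
IV: 0.9·395 + 0.1·320 = 387.5
V: 0.9·390 + 0.1·220 = 373
VI: 0.9·375 + 0.1·10 = 338.5
Highest Hurwicz score = 387.5 → IV.

IV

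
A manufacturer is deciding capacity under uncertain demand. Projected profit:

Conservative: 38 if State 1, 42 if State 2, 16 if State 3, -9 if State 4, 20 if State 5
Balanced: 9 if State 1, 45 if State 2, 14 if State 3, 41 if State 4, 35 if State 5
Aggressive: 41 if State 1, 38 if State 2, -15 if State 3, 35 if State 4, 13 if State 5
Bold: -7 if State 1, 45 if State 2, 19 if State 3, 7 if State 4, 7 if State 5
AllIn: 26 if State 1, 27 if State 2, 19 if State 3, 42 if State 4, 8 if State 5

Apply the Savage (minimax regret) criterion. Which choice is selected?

AllIn

Column bests: State 1=41, State 2=45, State 3=19, State 4=42, State 5=35.
Conservative regrets: 3, 3, 3, 51, 15 → max 51
Balanced regrets: 32, 0, 5, 1, 0 → max 32
Aggressive regrets: 0, 7, 34, 7, 22 → max 34
Bold regrets: 48, 0, 0, 35, 28 → max 48
AllIn regrets: 15, 18, 0, 0, 27 → max 27
Smallest max regret = 27 → AllIn.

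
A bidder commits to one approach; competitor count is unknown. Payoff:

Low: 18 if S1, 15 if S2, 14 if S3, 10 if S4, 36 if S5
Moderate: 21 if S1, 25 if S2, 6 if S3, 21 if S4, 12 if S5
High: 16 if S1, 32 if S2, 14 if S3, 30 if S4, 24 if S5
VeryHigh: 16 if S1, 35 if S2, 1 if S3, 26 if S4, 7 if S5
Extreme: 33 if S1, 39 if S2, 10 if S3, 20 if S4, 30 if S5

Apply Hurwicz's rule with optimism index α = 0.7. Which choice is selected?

Extreme

Low: 0.7·36 + 0.3·10 = 28.2
Moderate: 0.7·25 + 0.3·6 = 19.3
High: 0.7·32 + 0.3·14 = 26.6
VeryHigh: 0.7·35 + 0.3·1 = 24.8
Extreme: 0.7·39 + 0.3·10 = 30.3
Highest Hurwicz score = 30.3 → Extreme.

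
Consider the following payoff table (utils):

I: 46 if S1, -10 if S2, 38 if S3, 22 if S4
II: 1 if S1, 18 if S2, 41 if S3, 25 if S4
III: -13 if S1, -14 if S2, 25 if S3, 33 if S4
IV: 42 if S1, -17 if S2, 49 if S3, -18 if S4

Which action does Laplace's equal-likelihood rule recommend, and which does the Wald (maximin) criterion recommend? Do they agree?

laplace → I; maximin → II (disagree)

Row averages: I=24, II=21.25, III=7.75, IV=14
Highest average = 24 → I.
Row minima: I=-10, II=1, III=-14, IV=-18
Best worst-case = 1 → II.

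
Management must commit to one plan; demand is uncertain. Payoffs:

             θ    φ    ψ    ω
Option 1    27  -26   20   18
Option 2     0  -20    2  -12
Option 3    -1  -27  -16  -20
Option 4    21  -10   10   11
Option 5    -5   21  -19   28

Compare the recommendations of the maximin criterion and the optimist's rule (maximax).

maximin → Option 4; maximax → Option 5 (disagree)

Row minima: Option 1=-26, Option 2=-20, Option 3=-27, Option 4=-10, Option 5=-19
Best worst-case = -10 → Option 4.
Row maxima: Option 1=27, Option 2=2, Option 3=-1, Option 4=21, Option 5=28
Best best-case = 28 → Option 5.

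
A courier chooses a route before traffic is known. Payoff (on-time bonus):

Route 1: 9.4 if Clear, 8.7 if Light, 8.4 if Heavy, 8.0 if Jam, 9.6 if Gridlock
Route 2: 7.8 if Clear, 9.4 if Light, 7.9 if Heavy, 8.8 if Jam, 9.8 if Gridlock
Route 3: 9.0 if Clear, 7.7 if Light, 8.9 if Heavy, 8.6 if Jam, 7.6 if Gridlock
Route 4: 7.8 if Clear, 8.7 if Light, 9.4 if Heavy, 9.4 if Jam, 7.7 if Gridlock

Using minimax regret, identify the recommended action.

Column bests: Clear=9.4, Light=9.4, Heavy=9.4, Jam=9.4, Gridlock=9.8.
Route 1 regrets: 0.0, 0.7, 1.0, 1.4, 0.2 → max 1.4
Route 2 regrets: 1.6, 0.0, 1.5, 0.6, 0.0 → max 1.6
Route 3 regrets: 0.4, 1.7, 0.5, 0.8, 2.2 → max 2.2
Route 4 regrets: 1.6, 0.7, 0.0, 0.0, 2.1 → max 2.1
Smallest max regret = 1.4 → Route 1.

Route 1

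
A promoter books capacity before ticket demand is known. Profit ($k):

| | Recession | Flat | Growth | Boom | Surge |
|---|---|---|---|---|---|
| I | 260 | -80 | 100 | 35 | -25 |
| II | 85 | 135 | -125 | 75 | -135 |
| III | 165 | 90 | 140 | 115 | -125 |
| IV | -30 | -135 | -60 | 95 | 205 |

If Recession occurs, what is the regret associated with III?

Best payoff under Recession is 260.
Regret = 260 − 165 = 95.

95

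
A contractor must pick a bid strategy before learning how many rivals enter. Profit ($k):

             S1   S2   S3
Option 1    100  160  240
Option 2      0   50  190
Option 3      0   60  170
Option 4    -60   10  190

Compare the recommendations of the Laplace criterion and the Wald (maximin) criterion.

laplace → Option 1; maximin → Option 1 (agree)

Row averages: Option 1=500/3, Option 2=80, Option 3=230/3, Option 4=140/3
Highest average = 500/3 → Option 1.
Row minima: Option 1=100, Option 2=0, Option 3=0, Option 4=-60
Best worst-case = 100 → Option 1.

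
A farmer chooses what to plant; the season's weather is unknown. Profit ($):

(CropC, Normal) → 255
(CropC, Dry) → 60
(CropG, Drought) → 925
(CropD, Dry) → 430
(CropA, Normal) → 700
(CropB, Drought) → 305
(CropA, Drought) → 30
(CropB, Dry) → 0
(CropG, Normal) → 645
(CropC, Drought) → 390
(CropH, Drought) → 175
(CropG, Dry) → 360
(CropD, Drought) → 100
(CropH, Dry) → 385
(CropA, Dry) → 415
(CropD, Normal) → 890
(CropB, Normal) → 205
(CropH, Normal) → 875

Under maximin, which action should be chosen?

Row minima: CropA=30, CropC=60, CropG=360, CropB=0, CropD=100, CropH=175
Best worst-case = 360 → CropG.

CropG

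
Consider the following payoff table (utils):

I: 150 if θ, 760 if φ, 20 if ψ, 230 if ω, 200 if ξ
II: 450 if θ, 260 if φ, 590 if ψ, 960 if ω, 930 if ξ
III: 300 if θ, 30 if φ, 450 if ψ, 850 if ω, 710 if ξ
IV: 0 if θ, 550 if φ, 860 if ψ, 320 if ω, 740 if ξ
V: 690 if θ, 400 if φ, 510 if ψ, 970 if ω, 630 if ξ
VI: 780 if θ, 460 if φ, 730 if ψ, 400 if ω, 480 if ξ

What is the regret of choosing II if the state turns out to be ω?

10

Best payoff under ω is 970.
Regret = 970 − 960 = 10.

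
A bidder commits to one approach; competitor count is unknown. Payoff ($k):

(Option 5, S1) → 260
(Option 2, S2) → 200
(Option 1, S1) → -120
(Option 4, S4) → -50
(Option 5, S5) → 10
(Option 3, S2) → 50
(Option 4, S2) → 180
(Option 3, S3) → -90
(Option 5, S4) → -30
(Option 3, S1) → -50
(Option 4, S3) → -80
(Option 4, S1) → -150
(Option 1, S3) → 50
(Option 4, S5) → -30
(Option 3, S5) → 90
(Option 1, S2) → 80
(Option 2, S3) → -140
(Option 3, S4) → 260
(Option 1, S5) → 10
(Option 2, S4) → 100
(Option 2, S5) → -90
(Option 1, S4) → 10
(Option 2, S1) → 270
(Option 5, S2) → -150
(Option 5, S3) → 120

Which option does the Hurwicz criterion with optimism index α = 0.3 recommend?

Option 3

Option 1: 0.3·80 + 0.7·(-120) = -60
Option 2: 0.3·270 + 0.7·(-140) = -17
Option 3: 0.3·260 + 0.7·(-90) = 15
Option 4: 0.3·180 + 0.7·(-150) = -51
Option 5: 0.3·260 + 0.7·(-150) = -27
Highest Hurwicz score = 15 → Option 3.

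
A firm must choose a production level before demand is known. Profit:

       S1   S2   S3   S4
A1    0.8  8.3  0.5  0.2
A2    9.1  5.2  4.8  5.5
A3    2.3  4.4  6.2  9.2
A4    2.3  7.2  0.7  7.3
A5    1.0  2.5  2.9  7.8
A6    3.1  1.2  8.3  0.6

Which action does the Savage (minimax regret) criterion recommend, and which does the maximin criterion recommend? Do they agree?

minimax regret → A2; maximin → A2 (agree)

Column bests: S1=9.1, S2=8.3, S3=8.3, S4=9.2.
A1 regrets: 8.3, 0.0, 7.8, 9.0 → max 9.0
A2 regrets: 0.0, 3.1, 3.5, 3.7 → max 3.7
A3 regrets: 6.8, 3.9, 2.1, 0.0 → max 6.8
A4 regrets: 6.8, 1.1, 7.6, 1.9 → max 7.6
A5 regrets: 8.1, 5.8, 5.4, 1.4 → max 8.1
A6 regrets: 6.0, 7.1, 0.0, 8.6 → max 8.6
Smallest max regret = 3.7 → A2.
Row minima: A1=0.2, A2=4.8, A3=2.3, A4=0.7, A5=1.0, A6=0.6
Best worst-case = 4.8 → A2.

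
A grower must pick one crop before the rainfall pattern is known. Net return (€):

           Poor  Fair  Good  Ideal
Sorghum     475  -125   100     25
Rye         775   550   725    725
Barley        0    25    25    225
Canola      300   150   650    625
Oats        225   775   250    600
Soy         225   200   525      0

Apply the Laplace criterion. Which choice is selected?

Row averages: Sorghum=118.75, Rye=693.75, Barley=68.75, Canola=431.25, Oats=462.5, Soy=237.5
Highest average = 693.75 → Rye.

Rye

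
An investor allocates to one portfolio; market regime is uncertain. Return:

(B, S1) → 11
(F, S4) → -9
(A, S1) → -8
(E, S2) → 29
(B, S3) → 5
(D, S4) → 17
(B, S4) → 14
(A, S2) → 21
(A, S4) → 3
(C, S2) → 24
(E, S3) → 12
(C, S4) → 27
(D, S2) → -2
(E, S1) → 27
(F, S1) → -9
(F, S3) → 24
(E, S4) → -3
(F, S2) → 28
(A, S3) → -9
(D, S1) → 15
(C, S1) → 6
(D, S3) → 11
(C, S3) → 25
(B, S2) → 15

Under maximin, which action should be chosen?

Row minima: A=-9, B=5, C=6, D=-2, E=-3, F=-9
Best worst-case = 6 → C.

C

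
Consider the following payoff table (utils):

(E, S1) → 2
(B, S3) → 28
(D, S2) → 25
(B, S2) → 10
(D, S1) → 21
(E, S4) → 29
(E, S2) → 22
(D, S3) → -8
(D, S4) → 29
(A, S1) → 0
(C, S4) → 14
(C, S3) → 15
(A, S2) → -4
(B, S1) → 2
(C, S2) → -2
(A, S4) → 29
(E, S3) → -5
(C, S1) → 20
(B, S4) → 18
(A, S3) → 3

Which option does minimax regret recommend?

B

Column bests: S1=21, S2=25, S3=28, S4=29.
A regrets: 21, 29, 25, 0 → max 29
B regrets: 19, 15, 0, 11 → max 19
C regrets: 1, 27, 13, 15 → max 27
D regrets: 0, 0, 36, 0 → max 36
E regrets: 19, 3, 33, 0 → max 33
Smallest max regret = 19 → B.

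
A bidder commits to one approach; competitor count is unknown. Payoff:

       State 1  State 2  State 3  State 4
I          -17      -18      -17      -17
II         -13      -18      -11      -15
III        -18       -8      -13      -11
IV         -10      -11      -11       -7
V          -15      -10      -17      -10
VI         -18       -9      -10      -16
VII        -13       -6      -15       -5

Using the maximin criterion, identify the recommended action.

IV

Row minima: I=-18, II=-18, III=-18, IV=-11, V=-17, VI=-18, VII=-15
Best worst-case = -11 → IV.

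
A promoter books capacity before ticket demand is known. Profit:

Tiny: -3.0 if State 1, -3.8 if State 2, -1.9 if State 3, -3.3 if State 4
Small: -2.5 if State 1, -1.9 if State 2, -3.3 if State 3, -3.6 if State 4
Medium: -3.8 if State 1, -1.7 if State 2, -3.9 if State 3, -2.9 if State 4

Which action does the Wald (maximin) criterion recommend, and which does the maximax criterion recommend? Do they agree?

Row minima: Tiny=-3.8, Small=-3.6, Medium=-3.9
Best worst-case = -3.6 → Small.
Row maxima: Tiny=-1.9, Small=-1.9, Medium=-1.7
Best best-case = -1.7 → Medium.

maximin → Small; maximax → Medium (disagree)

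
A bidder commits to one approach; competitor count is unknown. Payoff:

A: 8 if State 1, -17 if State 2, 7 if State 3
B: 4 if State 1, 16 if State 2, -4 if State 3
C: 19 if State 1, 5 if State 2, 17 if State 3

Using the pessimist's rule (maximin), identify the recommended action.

Row minima: A=-17, B=-4, C=5
Best worst-case = 5 → C.

C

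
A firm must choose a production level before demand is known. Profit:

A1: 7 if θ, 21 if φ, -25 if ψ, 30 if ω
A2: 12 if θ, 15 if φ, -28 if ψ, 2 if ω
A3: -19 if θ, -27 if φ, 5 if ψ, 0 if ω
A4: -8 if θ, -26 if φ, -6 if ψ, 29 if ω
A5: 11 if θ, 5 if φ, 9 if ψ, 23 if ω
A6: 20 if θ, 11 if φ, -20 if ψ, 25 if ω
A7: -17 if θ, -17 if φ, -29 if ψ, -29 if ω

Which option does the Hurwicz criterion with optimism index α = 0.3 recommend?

A5

A1: 0.3·30 + 0.7·(-25) = -8.5
A2: 0.3·15 + 0.7·(-28) = -15.1
A3: 0.3·5 + 0.7·(-27) = -17.4
A4: 0.3·29 + 0.7·(-26) = -9.5
A5: 0.3·23 + 0.7·5 = 10.4
A6: 0.3·25 + 0.7·(-20) = -6.5
A7: 0.3·(-17) + 0.7·(-29) = -25.4
Highest Hurwicz score = 10.4 → A5.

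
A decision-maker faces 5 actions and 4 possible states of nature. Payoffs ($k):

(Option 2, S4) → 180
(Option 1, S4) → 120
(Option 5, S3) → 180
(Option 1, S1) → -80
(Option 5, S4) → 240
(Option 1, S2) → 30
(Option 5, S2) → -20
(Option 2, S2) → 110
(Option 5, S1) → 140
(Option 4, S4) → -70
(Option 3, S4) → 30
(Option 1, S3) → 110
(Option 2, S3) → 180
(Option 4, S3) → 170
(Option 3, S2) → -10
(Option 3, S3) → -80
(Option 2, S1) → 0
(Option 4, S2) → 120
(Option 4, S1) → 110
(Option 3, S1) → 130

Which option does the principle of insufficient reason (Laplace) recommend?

Row averages: Option 1=45, Option 2=117.5, Option 3=17.5, Option 4=82.5, Option 5=135
Highest average = 135 → Option 5.

Option 5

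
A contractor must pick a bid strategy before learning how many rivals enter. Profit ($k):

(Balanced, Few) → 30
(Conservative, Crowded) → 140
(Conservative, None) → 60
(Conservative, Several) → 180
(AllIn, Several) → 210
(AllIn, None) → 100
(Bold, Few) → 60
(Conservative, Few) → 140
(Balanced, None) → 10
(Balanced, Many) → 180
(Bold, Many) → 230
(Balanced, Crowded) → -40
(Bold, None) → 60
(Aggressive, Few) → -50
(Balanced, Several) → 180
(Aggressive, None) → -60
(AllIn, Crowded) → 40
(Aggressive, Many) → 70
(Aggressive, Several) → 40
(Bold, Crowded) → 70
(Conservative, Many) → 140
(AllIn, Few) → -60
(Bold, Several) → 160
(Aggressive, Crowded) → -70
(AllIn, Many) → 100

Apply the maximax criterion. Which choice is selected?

Row maxima: Conservative=180, Balanced=180, Aggressive=70, Bold=230, AllIn=210
Best best-case = 230 → Bold.

Bold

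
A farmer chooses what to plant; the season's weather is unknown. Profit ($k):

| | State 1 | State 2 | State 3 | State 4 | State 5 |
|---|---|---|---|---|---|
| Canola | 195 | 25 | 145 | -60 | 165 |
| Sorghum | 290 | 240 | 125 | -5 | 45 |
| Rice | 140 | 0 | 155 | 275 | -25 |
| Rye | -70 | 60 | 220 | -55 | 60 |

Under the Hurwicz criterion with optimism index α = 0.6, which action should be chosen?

Sorghum

Canola: 0.6·195 + 0.4·(-60) = 93
Sorghum: 0.6·290 + 0.4·(-5) = 172
Rice: 0.6·275 + 0.4·(-25) = 155
Rye: 0.6·220 + 0.4·(-70) = 104
Highest Hurwicz score = 172 → Sorghum.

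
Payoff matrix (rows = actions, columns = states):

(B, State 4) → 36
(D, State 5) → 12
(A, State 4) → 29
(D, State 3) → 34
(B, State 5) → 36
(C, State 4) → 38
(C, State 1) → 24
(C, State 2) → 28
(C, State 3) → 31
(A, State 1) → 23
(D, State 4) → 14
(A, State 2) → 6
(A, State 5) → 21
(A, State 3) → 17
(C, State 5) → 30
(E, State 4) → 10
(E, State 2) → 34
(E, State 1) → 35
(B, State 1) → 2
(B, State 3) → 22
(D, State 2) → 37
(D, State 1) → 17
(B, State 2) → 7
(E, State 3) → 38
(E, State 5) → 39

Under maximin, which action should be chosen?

Row minima: A=6, B=2, C=24, D=12, E=10
Best worst-case = 24 → C.

C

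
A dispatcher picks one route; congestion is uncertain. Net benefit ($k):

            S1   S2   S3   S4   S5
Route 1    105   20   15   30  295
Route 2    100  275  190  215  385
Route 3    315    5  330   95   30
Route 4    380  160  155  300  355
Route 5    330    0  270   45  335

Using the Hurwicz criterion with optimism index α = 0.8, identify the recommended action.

Route 1: 0.8·295 + 0.2·15 = 239
Route 2: 0.8·385 + 0.2·100 = 328
Route 3: 0.8·330 + 0.2·5 = 265
Route 4: 0.8·380 + 0.2·155 = 335
Route 5: 0.8·335 + 0.2·0 = 268
Highest Hurwicz score = 335 → Route 4.

Route 4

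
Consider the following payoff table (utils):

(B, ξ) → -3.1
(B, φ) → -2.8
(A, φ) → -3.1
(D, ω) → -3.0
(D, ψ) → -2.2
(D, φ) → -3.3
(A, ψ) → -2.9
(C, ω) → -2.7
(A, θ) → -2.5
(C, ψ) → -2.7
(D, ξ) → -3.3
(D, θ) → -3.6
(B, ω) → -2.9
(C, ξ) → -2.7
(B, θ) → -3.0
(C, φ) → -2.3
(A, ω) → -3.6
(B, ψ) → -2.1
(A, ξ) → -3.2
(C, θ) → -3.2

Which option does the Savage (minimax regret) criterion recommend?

Column bests: θ=-2.5, φ=-2.3, ψ=-2.1, ω=-2.7, ξ=-2.7.
A regrets: 0.0, 0.8, 0.8, 0.9, 0.5 → max 0.9
B regrets: 0.5, 0.5, 0.0, 0.2, 0.4 → max 0.5
C regrets: 0.7, 0.0, 0.6, 0.0, 0.0 → max 0.7
D regrets: 1.1, 1.0, 0.1, 0.3, 0.6 → max 1.1
Smallest max regret = 0.5 → B.

B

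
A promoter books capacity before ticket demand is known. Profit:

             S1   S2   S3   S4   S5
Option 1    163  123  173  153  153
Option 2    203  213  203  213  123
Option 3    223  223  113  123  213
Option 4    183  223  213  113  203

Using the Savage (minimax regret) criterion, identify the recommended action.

Column bests: S1=223, S2=223, S3=213, S4=213, S5=213.
Option 1 regrets: 60, 100, 40, 60, 60 → max 100
Option 2 regrets: 20, 10, 10, 0, 90 → max 90
Option 3 regrets: 0, 0, 100, 90, 0 → max 100
Option 4 regrets: 40, 0, 0, 100, 10 → max 100
Smallest max regret = 90 → Option 2.

Option 2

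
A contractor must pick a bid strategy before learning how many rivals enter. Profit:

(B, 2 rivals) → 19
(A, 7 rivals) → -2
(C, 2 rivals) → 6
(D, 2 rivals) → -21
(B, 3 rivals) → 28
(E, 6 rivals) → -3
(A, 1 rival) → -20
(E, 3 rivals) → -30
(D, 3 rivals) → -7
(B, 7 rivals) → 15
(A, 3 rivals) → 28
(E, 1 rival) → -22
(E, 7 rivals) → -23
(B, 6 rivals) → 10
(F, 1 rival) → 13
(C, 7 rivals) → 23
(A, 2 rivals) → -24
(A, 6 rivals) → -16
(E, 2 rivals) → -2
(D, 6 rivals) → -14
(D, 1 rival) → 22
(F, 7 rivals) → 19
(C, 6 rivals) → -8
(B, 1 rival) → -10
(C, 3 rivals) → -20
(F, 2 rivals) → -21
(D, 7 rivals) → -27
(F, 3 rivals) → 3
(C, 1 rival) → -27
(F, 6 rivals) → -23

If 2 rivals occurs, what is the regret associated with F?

40

Best payoff under 2 rivals is 19.
Regret = 19 − (-21) = 40.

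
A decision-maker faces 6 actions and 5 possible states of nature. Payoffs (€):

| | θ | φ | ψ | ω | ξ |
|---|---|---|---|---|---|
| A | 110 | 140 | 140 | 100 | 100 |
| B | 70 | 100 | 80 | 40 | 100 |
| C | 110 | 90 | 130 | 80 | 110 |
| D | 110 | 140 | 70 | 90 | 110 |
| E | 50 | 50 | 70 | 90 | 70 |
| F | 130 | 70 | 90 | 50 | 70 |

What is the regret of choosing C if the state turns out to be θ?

20

Best payoff under θ is 130.
Regret = 130 − 110 = 20.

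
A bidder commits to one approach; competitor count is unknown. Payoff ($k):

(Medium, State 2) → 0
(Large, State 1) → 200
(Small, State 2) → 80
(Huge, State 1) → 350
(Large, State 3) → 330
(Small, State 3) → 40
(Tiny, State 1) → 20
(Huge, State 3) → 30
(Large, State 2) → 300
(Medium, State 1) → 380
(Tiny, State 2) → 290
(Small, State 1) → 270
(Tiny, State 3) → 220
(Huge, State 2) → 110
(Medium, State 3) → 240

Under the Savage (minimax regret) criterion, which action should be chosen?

Large

Column bests: State 1=380, State 2=300, State 3=330.
Tiny regrets: 360, 10, 110 → max 360
Small regrets: 110, 220, 290 → max 290
Medium regrets: 0, 300, 90 → max 300
Large regrets: 180, 0, 0 → max 180
Huge regrets: 30, 190, 300 → max 300
Smallest max regret = 180 → Large.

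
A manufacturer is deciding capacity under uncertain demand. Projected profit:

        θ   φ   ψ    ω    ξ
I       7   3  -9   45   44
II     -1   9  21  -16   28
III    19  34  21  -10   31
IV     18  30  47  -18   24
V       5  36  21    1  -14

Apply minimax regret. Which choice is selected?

III

Column bests: θ=19, φ=36, ψ=47, ω=45, ξ=44.
I regrets: 12, 33, 56, 0, 0 → max 56
II regrets: 20, 27, 26, 61, 16 → max 61
III regrets: 0, 2, 26, 55, 13 → max 55
IV regrets: 1, 6, 0, 63, 20 → max 63
V regrets: 14, 0, 26, 44, 58 → max 58
Smallest max regret = 55 → III.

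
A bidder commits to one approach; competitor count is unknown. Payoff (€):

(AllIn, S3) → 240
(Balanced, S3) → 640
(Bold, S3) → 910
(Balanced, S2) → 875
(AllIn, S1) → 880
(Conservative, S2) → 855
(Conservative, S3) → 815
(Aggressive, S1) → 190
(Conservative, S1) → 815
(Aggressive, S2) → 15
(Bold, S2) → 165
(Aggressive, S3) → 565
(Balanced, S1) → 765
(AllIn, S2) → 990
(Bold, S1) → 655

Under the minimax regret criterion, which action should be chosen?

Column bests: S1=880, S2=990, S3=910.
Conservative regrets: 65, 135, 95 → max 135
Balanced regrets: 115, 115, 270 → max 270
Aggressive regrets: 690, 975, 345 → max 975
Bold regrets: 225, 825, 0 → max 825
AllIn regrets: 0, 0, 670 → max 670
Smallest max regret = 135 → Conservative.

Conservative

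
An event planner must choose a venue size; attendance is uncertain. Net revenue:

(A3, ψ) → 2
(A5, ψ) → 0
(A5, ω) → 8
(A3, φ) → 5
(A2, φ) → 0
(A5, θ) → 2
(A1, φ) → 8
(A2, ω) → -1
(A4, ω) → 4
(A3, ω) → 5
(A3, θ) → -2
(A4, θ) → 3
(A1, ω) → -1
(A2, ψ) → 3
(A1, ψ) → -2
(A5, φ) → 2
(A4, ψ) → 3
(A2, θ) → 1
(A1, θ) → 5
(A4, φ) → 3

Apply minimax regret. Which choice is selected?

A4

Column bests: θ=5, φ=8, ψ=3, ω=8.
A1 regrets: 0, 0, 5, 9 → max 9
A2 regrets: 4, 8, 0, 9 → max 9
A3 regrets: 7, 3, 1, 3 → max 7
A4 regrets: 2, 5, 0, 4 → max 5
A5 regrets: 3, 6, 3, 0 → max 6
Smallest max regret = 5 → A4.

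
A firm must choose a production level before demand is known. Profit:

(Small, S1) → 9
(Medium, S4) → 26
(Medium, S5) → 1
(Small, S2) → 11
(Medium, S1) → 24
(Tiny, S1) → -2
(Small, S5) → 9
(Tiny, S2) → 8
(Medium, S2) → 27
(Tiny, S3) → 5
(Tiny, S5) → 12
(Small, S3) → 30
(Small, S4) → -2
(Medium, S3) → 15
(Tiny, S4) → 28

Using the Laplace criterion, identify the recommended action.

Row averages: Tiny=10.2, Small=11.4, Medium=18.6
Highest average = 18.6 → Medium.

Medium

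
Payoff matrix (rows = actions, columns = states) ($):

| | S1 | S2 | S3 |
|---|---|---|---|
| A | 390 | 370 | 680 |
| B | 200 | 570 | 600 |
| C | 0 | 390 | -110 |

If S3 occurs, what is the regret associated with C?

790

Best payoff under S3 is 680.
Regret = 680 − (-110) = 790.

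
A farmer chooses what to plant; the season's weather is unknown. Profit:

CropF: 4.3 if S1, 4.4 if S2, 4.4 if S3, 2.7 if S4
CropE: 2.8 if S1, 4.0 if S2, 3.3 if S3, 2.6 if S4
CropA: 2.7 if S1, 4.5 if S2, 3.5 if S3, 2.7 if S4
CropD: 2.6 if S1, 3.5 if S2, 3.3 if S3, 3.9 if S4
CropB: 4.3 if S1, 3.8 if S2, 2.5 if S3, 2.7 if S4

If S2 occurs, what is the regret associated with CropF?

0.1

Best payoff under S2 is 4.5.
Regret = 4.5 − 4.4 = 0.1.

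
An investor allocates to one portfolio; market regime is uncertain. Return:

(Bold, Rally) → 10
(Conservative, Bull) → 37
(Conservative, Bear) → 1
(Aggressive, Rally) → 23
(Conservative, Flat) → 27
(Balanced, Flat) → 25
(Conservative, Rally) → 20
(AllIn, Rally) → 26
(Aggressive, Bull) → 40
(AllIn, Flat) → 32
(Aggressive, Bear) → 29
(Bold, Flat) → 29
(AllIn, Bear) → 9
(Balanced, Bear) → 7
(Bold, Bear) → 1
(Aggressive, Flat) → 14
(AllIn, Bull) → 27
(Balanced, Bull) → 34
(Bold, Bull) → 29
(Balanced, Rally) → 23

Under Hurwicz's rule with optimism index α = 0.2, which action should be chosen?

Conservative: 0.2·37 + 0.8·1 = 8.2
Balanced: 0.2·34 + 0.8·7 = 12.4
Aggressive: 0.2·40 + 0.8·14 = 19.2
Bold: 0.2·29 + 0.8·1 = 6.6
AllIn: 0.2·32 + 0.8·9 = 13.6
Highest Hurwicz score = 19.2 → Aggressive.

Aggressive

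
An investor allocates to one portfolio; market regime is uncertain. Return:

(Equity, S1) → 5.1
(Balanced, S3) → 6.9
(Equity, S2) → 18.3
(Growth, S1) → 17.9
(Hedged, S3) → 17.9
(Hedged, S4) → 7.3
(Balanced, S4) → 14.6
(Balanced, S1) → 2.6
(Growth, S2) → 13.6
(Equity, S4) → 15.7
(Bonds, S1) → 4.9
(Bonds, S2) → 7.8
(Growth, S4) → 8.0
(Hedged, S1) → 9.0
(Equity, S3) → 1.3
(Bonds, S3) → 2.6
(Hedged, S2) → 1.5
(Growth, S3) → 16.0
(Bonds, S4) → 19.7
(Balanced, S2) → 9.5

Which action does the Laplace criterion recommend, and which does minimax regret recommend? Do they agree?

Row averages: Balanced=8.4, Bonds=8.75, Growth=13.875, Equity=10.1, Hedged=8.925
Highest average = 13.875 → Growth.
Column bests: S1=17.9, S2=18.3, S3=17.9, S4=19.7.
Balanced regrets: 15.3, 8.8, 11.0, 5.1 → max 15.3
Bonds regrets: 13.0, 10.5, 15.3, 0.0 → max 15.3
Growth regrets: 0.0, 4.7, 1.9, 11.7 → max 11.7
Equity regrets: 12.8, 0.0, 16.6, 4.0 → max 16.6
Hedged regrets: 8.9, 16.8, 0.0, 12.4 → max 16.8
Smallest max regret = 11.7 → Growth.

laplace → Growth; minimax regret → Growth (agree)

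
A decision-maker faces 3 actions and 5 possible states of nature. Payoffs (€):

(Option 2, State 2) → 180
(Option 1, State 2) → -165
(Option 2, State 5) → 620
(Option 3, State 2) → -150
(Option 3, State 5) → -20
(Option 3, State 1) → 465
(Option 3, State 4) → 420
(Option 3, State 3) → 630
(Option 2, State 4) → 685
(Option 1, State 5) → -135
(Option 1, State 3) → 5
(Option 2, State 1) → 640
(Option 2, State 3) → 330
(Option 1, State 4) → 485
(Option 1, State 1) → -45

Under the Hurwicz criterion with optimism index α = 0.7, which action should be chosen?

Option 2

Option 1: 0.7·485 + 0.3·(-165) = 290
Option 2: 0.7·685 + 0.3·180 = 533.5
Option 3: 0.7·630 + 0.3·(-150) = 396
Highest Hurwicz score = 533.5 → Option 2.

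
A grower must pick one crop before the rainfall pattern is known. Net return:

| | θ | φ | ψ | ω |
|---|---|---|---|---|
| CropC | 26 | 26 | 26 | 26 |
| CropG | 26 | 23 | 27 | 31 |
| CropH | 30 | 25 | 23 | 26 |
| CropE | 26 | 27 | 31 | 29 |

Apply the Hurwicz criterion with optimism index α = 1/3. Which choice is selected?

CropC: 1/3·26 + 2/3·26 = 26
CropG: 1/3·31 + 2/3·23 = 77/3
CropH: 1/3·30 + 2/3·23 = 76/3
CropE: 1/3·31 + 2/3·26 = 83/3
Highest Hurwicz score = 83/3 → CropE.

CropE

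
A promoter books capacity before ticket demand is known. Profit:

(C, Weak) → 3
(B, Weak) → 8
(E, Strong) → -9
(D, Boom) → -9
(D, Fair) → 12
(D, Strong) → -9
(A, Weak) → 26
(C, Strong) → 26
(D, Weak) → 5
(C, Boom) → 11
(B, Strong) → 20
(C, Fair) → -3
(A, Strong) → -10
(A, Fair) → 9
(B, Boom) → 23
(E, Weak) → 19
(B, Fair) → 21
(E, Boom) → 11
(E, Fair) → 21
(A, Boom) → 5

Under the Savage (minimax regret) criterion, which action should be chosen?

Column bests: Weak=26, Fair=21, Strong=26, Boom=23.
A regrets: 0, 12, 36, 18 → max 36
B regrets: 18, 0, 6, 0 → max 18
C regrets: 23, 24, 0, 12 → max 24
D regrets: 21, 9, 35, 32 → max 35
E regrets: 7, 0, 35, 12 → max 35
Smallest max regret = 18 → B.

B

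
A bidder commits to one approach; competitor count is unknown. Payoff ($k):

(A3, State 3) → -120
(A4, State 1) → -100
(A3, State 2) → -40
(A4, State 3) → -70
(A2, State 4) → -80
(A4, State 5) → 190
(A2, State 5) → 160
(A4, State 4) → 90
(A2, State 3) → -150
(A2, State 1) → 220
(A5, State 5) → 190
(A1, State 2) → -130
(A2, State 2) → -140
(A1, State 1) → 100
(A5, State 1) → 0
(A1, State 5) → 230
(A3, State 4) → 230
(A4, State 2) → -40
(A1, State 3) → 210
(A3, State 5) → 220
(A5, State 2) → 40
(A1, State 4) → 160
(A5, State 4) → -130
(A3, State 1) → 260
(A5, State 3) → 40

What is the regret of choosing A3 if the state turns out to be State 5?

Best payoff under State 5 is 230.
Regret = 230 − 220 = 10.

10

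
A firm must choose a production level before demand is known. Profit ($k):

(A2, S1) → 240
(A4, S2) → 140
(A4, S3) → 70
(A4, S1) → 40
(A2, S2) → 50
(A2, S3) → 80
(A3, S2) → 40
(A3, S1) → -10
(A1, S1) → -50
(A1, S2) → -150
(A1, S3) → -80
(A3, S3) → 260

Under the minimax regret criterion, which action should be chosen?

A2

Column bests: S1=240, S2=140, S3=260.
A1 regrets: 290, 290, 340 → max 340
A2 regrets: 0, 90, 180 → max 180
A3 regrets: 250, 100, 0 → max 250
A4 regrets: 200, 0, 190 → max 200
Smallest max regret = 180 → A2.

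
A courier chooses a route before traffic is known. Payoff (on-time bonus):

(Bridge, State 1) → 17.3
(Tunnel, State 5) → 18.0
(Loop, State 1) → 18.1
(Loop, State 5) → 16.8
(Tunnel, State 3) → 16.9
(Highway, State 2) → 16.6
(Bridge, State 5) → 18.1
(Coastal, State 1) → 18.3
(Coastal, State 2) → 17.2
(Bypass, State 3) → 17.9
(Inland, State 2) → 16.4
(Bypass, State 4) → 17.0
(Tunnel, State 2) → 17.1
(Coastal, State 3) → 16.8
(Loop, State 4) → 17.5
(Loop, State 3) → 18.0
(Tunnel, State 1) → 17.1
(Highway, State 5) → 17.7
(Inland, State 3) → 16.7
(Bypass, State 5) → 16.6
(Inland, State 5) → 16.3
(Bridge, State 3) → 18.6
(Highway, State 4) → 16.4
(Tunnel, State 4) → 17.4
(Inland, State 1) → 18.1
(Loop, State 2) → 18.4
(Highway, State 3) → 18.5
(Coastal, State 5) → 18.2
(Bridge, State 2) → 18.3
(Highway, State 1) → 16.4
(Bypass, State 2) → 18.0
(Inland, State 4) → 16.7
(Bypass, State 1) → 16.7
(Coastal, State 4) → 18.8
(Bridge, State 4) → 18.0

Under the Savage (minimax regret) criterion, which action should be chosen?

Bridge

Column bests: State 1=18.3, State 2=18.4, State 3=18.6, State 4=18.8, State 5=18.2.
Loop regrets: 0.2, 0.0, 0.6, 1.3, 1.4 → max 1.4
Bridge regrets: 1.0, 0.1, 0.0, 0.8, 0.1 → max 1.0
Bypass regrets: 1.6, 0.4, 0.7, 1.8, 1.6 → max 1.8
Coastal regrets: 0.0, 1.2, 1.8, 0.0, 0.0 → max 1.8
Inland regrets: 0.2, 2.0, 1.9, 2.1, 1.9 → max 2.1
Tunnel regrets: 1.2, 1.3, 1.7, 1.4, 0.2 → max 1.7
Highway regrets: 1.9, 1.8, 0.1, 2.4, 0.5 → max 2.4
Smallest max regret = 1.0 → Bridge.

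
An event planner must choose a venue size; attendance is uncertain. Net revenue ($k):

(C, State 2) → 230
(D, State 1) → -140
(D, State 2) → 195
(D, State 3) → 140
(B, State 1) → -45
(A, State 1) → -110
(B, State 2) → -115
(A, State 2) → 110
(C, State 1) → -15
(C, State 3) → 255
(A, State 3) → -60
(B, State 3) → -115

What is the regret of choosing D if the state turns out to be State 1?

Best payoff under State 1 is -15.
Regret = -15 − (-140) = 125.

125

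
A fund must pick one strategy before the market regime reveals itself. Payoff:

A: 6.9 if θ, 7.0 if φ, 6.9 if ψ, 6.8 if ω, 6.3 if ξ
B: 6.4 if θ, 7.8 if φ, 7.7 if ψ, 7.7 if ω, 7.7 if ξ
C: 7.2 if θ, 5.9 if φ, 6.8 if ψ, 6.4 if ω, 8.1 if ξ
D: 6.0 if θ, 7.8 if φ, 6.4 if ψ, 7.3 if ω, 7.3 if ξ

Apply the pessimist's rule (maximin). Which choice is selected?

Row minima: A=6.3, B=6.4, C=5.9, D=6.0
Best worst-case = 6.4 → B.

B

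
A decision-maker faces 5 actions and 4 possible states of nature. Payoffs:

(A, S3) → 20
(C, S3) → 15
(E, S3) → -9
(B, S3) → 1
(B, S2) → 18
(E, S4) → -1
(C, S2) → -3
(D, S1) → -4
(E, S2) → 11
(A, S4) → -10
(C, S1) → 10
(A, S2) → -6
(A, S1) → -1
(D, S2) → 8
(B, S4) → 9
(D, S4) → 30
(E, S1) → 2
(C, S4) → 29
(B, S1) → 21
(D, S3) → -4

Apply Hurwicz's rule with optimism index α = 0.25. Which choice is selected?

A: 0.25·20 + 0.75·(-10) = -2.5
B: 0.25·21 + 0.75·1 = 6
C: 0.25·29 + 0.75·(-3) = 5
D: 0.25·30 + 0.75·(-4) = 4.5
E: 0.25·11 + 0.75·(-9) = -4
Highest Hurwicz score = 6 → B.

B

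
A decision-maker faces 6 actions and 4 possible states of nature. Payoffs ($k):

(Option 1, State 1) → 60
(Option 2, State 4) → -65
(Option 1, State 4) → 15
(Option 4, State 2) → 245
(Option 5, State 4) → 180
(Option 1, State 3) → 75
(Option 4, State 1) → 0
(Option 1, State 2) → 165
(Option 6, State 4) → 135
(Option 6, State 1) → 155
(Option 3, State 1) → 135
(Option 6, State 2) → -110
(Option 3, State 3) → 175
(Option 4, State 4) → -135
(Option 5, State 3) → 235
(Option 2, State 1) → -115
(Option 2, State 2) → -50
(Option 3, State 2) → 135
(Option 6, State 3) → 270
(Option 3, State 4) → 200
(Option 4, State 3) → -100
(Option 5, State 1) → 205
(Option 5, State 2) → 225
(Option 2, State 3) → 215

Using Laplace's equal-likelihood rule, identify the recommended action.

Row averages: Option 1=78.75, Option 2=-3.75, Option 3=161.25, Option 4=2.5, Option 5=211.25, Option 6=112.5
Highest average = 211.25 → Option 5.

Option 5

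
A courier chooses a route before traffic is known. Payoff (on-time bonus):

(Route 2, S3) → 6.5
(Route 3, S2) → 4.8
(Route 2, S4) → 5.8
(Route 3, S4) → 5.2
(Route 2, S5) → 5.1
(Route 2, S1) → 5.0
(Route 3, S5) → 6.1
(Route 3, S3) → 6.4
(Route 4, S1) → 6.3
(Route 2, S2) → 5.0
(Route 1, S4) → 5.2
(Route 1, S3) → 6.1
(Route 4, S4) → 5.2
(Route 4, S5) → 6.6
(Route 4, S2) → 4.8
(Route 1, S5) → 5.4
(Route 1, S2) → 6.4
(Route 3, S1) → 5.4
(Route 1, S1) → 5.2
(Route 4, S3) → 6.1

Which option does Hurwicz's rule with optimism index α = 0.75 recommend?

Route 1: 0.75·6.4 + 0.25·5.2 = 6.1
Route 2: 0.75·6.5 + 0.25·5.0 = 6.125
Route 3: 0.75·6.4 + 0.25·4.8 = 6
Route 4: 0.75·6.6 + 0.25·4.8 = 6.15
Highest Hurwicz score = 6.15 → Route 4.

Route 4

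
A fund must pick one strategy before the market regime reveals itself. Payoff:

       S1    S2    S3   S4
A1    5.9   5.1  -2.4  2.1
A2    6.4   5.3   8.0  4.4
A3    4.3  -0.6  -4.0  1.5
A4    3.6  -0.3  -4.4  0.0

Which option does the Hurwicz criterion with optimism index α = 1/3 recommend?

A2

A1: 1/3·5.9 + 2/3·(-2.4) = 11/30
A2: 1/3·8.0 + 2/3·4.4 = 5.6
A3: 1/3·4.3 + 2/3·(-4.0) = -37/30
A4: 1/3·3.6 + 2/3·(-4.4) = -26/15
Highest Hurwicz score = 5.6 → A2.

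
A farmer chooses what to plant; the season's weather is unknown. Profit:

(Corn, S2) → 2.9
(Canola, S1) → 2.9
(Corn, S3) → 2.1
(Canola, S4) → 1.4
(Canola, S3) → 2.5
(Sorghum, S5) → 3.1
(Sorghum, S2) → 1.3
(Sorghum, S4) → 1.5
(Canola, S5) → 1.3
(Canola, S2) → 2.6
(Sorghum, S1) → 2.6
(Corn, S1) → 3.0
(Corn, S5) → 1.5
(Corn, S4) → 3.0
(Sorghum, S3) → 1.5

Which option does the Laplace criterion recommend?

Row averages: Corn=2.5, Sorghum=2, Canola=2.14
Highest average = 2.5 → Corn.

Corn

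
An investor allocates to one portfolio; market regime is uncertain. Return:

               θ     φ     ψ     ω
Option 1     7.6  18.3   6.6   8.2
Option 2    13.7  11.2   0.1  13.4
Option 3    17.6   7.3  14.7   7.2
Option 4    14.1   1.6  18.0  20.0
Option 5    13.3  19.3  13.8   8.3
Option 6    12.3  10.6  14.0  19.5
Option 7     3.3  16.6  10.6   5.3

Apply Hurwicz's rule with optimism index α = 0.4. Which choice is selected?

Option 6

Option 1: 0.4·18.3 + 0.6·6.6 = 11.28
Option 2: 0.4·13.7 + 0.6·0.1 = 5.54
Option 3: 0.4·17.6 + 0.6·7.2 = 11.36
Option 4: 0.4·20.0 + 0.6·1.6 = 8.96
Option 5: 0.4·19.3 + 0.6·8.3 = 12.7
Option 6: 0.4·19.5 + 0.6·10.6 = 14.16
Option 7: 0.4·16.6 + 0.6·3.3 = 8.62
Highest Hurwicz score = 14.16 → Option 6.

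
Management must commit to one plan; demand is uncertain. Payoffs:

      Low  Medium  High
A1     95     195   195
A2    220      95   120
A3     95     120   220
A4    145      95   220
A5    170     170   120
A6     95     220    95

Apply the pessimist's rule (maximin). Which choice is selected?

Row minima: A1=95, A2=95, A3=95, A4=95, A5=120, A6=95
Best worst-case = 120 → A5.

A5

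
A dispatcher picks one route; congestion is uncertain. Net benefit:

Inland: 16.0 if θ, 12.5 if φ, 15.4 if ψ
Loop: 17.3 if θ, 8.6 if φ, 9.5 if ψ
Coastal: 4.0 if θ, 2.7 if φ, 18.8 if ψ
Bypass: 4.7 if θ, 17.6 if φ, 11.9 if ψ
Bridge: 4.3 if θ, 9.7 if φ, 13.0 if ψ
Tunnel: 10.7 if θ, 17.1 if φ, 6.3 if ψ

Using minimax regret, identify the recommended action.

Column bests: θ=17.3, φ=17.6, ψ=18.8.
Inland regrets: 1.3, 5.1, 3.4 → max 5.1
Loop regrets: 0.0, 9.0, 9.3 → max 9.3
Coastal regrets: 13.3, 14.9, 0.0 → max 14.9
Bypass regrets: 12.6, 0.0, 6.9 → max 12.6
Bridge regrets: 13.0, 7.9, 5.8 → max 13.0
Tunnel regrets: 6.6, 0.5, 12.5 → max 12.5
Smallest max regret = 5.1 → Inland.

Inland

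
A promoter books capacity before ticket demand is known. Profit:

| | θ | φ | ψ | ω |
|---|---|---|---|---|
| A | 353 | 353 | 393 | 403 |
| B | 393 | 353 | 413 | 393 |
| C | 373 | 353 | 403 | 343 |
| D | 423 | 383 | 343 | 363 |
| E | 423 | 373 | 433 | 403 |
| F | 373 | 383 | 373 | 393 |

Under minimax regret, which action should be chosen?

Column bests: θ=423, φ=383, ψ=433, ω=403.
A regrets: 70, 30, 40, 0 → max 70
B regrets: 30, 30, 20, 10 → max 30
C regrets: 50, 30, 30, 60 → max 60
D regrets: 0, 0, 90, 40 → max 90
E regrets: 0, 10, 0, 0 → max 10
F regrets: 50, 0, 60, 10 → max 60
Smallest max regret = 10 → E.

E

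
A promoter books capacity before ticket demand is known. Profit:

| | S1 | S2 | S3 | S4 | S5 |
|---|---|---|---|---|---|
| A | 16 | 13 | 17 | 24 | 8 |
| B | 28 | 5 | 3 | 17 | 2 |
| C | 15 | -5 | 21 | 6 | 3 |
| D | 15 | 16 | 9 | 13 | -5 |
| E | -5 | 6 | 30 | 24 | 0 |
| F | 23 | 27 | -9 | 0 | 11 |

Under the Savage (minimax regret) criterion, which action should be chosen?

A

Column bests: S1=28, S2=27, S3=30, S4=24, S5=11.
A regrets: 12, 14, 13, 0, 3 → max 14
B regrets: 0, 22, 27, 7, 9 → max 27
C regrets: 13, 32, 9, 18, 8 → max 32
D regrets: 13, 11, 21, 11, 16 → max 21
E regrets: 33, 21, 0, 0, 11 → max 33
F regrets: 5, 0, 39, 24, 0 → max 39
Smallest max regret = 14 → A.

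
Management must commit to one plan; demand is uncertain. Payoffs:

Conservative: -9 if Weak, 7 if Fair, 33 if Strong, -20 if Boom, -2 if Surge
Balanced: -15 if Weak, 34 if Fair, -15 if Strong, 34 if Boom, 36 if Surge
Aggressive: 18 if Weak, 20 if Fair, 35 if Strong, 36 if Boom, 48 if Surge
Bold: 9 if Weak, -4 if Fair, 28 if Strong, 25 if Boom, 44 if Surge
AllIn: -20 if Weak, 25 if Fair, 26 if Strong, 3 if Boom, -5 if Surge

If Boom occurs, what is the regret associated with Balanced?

2

Best payoff under Boom is 36.
Regret = 36 − 34 = 2.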